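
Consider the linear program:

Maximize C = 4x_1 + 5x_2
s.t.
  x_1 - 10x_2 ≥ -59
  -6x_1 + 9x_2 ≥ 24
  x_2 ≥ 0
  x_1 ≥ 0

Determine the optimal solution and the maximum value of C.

Feasible corners and C = 4x_1 + 5x_2:
  (97/17, 110/17) → C = 938/17
  (0, 59/10) → C = 59/2
  (0, 8/3) → C = 40/3

x_1 = 97/17, x_2 = 110/17, maximum C = 938/17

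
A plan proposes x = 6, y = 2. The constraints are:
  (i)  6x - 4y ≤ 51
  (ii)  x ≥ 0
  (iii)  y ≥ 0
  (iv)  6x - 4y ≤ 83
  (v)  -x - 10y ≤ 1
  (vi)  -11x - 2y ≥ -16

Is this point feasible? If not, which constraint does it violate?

Constraint (vi): -11x - 2y = -70, which is not ≥ -16. All other constraints are satisfied.

not feasible — violates (vi)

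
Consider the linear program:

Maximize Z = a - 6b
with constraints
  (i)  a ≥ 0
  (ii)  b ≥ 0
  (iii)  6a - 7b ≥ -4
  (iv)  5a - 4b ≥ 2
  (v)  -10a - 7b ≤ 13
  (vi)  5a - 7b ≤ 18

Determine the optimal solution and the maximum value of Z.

The feasible region is unbounded (it extends along (7, 6), (7, 5)), but Z strictly decreases along every unbounded feasible direction, so there is no improving ray and the maximum is attained at a vertex.

At the optimal vertex, b = 0 and 5a - 7b = 18.
Solving simultaneously gives a = 18/5, b = 0.

a = 18/5, b = 0, maximum Z = 18/5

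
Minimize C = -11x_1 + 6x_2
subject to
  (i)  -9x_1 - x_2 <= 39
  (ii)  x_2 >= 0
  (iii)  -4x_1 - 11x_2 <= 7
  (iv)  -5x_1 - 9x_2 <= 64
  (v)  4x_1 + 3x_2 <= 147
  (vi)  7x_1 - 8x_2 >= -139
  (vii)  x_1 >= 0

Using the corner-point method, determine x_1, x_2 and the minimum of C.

x_1 = 147/4, x_2 = 0, minimum C = -1617/4

Feasible corners and C = -11x_1 + 6x_2:
  (147/4, 0) → C = -1617/4
  (0, 0) → C = 0
  (759/53, 1585/53) → C = 1161/53
  (0, 139/8) → C = 417/4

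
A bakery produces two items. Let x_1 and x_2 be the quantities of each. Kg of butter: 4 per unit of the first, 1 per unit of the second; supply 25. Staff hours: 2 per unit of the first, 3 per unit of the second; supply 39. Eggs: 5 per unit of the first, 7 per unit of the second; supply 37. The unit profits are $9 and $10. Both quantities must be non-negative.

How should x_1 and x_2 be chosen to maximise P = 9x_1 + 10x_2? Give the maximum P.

x_1 = 6, x_2 = 1, maximum P = 64

Corner points and P = 9x_1 + 10x_2:
  (0, 0) → P = 0
  (0, 37/7) → P = 370/7
  (25/4, 0) → P = 225/4
  (6, 1) → P = 64

The binding constraints are 4x_1 + x_2 = 25 and 5x_1 + 7x_2 = 37.
Solving simultaneously gives x_1 = 6, x_2 = 1.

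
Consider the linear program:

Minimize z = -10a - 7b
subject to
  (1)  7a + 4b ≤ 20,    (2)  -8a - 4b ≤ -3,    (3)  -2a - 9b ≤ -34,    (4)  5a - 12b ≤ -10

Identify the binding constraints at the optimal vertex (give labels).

Corner points and z = -10a - 7b:
  (-17, 139/4) → z = -293/4
  (4/5, 18/5) → z = -166/5
  (-109/64, 133/32) → z = -193/16

The minimum is at (-17, 139/4). Substituting into each constraint, equality holds for (1) and (2); the remaining constraints have slack.

(1) and (2)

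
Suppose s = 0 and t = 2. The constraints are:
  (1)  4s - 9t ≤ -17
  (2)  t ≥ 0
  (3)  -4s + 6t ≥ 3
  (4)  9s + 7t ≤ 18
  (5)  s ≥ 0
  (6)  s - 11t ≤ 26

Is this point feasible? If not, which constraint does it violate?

(1): -18 ≤ -17 ✓
(2): 2 ≥ 0 ✓
(3): 12 ≥ 3 ✓
(4): 14 ≤ 18 ✓
(5): 0 ≥ 0 ✓
(6): -22 ≤ 26 ✓

feasible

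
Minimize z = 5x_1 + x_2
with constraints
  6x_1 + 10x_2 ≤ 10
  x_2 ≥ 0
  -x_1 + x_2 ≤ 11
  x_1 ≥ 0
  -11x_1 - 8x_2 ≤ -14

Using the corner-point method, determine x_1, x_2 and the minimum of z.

Vertices and z = 5x_1 + x_2:
  (5/3, 0) → z = 25/3
  (30/31, 13/31) → z = 163/31
  (14/11, 0) → z = 70/11

x_1 = 30/31, x_2 = 13/31, minimum z = 163/31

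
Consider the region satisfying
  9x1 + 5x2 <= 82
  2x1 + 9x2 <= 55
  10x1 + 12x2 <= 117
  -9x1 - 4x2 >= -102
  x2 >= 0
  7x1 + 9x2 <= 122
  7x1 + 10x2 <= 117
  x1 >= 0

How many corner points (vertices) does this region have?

5

Of the 28 pairwise boundary intersections, those satisfying every inequality are:
  (399/58, 233/58)
  (82/9, 0)
  (131/22, 158/33)
  (0, 55/9)
  (0, 0)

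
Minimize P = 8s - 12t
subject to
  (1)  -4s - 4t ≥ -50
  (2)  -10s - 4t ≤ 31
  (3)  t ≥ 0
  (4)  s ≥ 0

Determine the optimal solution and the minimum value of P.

s = 0, t = 25/2, minimum P = -150

Feasible corners and P = 8s - 12t:
  (25/2, 0) → P = 100
  (0, 25/2) → P = -150
  (0, 0) → P = 0

The binding constraints are -4s - 4t = -50 and s = 0.
Solving simultaneously gives s = 0, t = 25/2.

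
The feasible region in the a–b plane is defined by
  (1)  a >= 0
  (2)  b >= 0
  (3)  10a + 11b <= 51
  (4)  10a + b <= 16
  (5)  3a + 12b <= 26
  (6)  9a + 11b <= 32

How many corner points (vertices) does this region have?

5

Of the 15 pairwise boundary intersections, those satisfying every inequality are:
  (0, 0)
  (0, 13/6)
  (8/5, 0)
  (144/101, 176/101)
  (98/75, 46/25)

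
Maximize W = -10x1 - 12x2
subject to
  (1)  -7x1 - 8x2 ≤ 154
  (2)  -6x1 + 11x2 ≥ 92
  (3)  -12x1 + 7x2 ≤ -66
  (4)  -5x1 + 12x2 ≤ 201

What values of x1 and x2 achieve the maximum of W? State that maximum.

x1 = 137/9, x2 = 50/3, maximum W = -3170/9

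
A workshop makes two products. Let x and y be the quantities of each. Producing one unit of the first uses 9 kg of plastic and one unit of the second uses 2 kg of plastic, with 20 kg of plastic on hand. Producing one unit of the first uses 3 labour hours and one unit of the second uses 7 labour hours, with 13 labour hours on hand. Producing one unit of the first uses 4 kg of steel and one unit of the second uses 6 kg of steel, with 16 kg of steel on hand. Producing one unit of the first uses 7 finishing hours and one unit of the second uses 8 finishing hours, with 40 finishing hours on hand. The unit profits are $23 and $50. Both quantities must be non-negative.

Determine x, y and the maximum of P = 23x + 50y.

Vertices and P = 23x + 50y:
  (0, 0) → P = 0
  (0, 13/7) → P = 650/7
  (20/9, 0) → P = 460/9
  (2, 1) → P = 96

x = 2, y = 1, maximum P = 96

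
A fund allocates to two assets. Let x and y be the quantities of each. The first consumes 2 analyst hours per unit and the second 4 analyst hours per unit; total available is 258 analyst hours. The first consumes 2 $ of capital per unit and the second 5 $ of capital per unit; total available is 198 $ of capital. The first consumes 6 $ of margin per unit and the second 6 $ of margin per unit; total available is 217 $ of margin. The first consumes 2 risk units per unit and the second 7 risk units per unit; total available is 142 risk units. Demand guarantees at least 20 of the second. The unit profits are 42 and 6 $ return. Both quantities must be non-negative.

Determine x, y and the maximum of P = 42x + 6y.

Feasible corners and P = 42x + 6y:
  (0, 142/7) → P = 852/7
  (0, 20) → P = 120
  (1, 20) → P = 162

The optimum lies where 2x + 7y = 142 and y = 20.
Solving simultaneously gives x = 1, y = 20.

x = 1, y = 20, maximum P = 162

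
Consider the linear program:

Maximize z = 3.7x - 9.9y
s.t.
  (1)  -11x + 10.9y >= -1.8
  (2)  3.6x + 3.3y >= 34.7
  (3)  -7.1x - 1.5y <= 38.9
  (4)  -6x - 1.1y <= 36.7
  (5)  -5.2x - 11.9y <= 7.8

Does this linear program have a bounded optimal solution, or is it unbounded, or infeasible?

Feasible corners and z = 3.7x - 9.9y:
  (38417/7554, 18761/3777) → z = -2293249/75540
  (-6014/601, 38641/1803) → z = -1497671/6010
  (-1226/119, 2717/119) → z = -62869/238
The feasible region has finitely many vertices and no improving ray; the maximum is -2293249/75540 at (38417/7554, 18761/3777).

bounded optimum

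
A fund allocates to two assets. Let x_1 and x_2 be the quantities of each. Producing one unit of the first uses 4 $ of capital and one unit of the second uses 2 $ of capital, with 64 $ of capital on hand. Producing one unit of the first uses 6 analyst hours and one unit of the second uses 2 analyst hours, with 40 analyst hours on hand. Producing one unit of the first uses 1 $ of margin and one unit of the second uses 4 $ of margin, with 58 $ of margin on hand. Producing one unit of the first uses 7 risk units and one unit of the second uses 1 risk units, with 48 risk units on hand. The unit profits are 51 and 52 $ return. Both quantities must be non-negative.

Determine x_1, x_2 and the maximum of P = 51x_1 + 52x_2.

Feasible corners and P = 51x_1 + 52x_2:
  (0, 0) → P = 0
  (0, 29/2) → P = 754
  (20/3, 0) → P = 340
  (2, 14) → P = 830

x_1 = 2, x_2 = 14, maximum P = 830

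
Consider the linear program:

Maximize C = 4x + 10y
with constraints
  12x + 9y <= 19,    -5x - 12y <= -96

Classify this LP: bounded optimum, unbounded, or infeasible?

unbounded

From the feasible point (-212/33, 1057/99), moving in the direction (-12, 5) keeps every constraint satisfied while C increases without bound.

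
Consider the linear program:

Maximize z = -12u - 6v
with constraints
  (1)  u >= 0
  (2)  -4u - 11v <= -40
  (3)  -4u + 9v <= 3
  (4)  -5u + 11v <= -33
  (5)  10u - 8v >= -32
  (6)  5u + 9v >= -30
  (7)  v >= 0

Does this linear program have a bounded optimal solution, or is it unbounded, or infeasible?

Extreme points and z = -12u - 6v:
  (73/9, 68/99) → z = -1116/11
  (10, 0) → z = -120
  (330, 147) → z = -4842
The feasible region has finitely many vertices and no improving ray; the maximum is -1116/11 at (73/9, 68/99).

bounded optimum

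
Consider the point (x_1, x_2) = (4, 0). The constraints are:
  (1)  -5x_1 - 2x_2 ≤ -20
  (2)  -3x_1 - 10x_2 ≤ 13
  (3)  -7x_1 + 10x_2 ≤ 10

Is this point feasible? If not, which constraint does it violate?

(1): -20 ≤ -20 ✓
(2): -12 ≤ 13 ✓
(3): -28 ≤ 10 ✓

feasible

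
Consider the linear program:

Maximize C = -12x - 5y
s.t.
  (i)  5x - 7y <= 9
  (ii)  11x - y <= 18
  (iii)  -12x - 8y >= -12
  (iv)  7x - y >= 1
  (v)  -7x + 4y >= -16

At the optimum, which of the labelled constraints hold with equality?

Feasible corners and C = -12x - 5y:
  (39/31, -12/31) → C = -408/31
  (-1/22, -29/22) → C = 157/22
  (5/17, 18/17) → C = -150/17

The maximum is at (-1/22, -29/22). Substituting into each constraint, equality holds for (i) and (iv); the remaining constraints have slack.

(i) and (iv)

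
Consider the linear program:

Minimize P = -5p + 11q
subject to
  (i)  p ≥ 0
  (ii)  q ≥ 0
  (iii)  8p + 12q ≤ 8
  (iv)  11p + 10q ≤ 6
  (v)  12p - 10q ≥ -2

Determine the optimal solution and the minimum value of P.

p = 6/11, q = 0, minimum P = -30/11

Corner points and P = -5p + 11q:
  (0, 0) → P = 0
  (0, 1/5) → P = 11/5
  (6/11, 0) → P = -30/11
  (4/23, 47/115) → P = 417/115

The binding constraints are q = 0 and 11p + 10q = 6.
Solving simultaneously gives p = 6/11, q = 0.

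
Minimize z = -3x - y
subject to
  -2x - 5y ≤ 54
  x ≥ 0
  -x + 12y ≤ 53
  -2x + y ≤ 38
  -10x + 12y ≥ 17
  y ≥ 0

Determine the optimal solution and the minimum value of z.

x = 4, y = 19/4, minimum z = -67/4

The binding constraints are -x + 12y = 53 and -10x + 12y = 17.
Solving simultaneously gives x = 4, y = 19/4.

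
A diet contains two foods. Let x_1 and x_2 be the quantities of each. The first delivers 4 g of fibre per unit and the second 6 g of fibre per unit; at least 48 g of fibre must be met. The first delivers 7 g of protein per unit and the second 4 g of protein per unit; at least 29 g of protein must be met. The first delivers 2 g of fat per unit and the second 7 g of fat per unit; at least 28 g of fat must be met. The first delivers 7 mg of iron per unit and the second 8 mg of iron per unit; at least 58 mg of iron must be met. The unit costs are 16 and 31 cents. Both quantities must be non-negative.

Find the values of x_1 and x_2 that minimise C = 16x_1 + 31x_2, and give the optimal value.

x_1 = 21/2, x_2 = 1, minimum C = 199

The feasible region is unbounded (it extends along (0, 1), (1, 0)), but C strictly increases along every unbounded feasible direction, so there is no improving ray and the minimum is attained at a vertex.

The binding constraints are 4x_1 + 6x_2 = 48 and 2x_1 + 7x_2 = 28.
Solving simultaneously gives x_1 = 21/2, x_2 = 1.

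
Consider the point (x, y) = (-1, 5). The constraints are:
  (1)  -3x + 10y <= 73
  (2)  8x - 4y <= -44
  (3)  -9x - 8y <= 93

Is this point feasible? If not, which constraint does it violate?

not feasible — violates (2)

Constraint (2): 8x - 4y = -28, which is not ≤ -44. All other constraints are satisfied.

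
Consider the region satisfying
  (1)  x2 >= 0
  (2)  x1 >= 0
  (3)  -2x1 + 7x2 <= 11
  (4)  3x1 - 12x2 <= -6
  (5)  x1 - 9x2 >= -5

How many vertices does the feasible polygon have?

Intersecting each pair of boundary lines and keeping only the points that satisfy every inequality leaves:
  (0, 1/2)
  (0, 5/9)
  (2/5, 3/5)

3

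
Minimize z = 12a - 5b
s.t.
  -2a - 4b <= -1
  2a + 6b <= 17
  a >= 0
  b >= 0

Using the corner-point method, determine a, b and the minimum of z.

a = 0, b = 17/6, minimum z = -85/6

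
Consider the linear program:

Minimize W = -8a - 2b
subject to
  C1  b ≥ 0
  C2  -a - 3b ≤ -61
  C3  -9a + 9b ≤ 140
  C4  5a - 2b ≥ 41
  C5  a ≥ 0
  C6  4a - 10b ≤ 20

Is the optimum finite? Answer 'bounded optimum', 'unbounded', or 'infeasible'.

From the feasible point (245/17, 264/17), moving in the direction (9, 9) keeps every constraint satisfied while W decreases without bound.

unbounded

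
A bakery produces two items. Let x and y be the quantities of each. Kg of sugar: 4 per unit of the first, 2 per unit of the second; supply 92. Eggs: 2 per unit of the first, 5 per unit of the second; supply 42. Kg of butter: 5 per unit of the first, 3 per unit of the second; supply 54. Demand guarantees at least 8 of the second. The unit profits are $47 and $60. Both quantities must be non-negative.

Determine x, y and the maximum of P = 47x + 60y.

Feasible corners and P = 47x + 60y:
  (0, 42/5) → P = 504
  (0, 8) → P = 480
  (1, 8) → P = 527

At the optimal vertex, 2x + 5y = 42 and y = 8.
Solving simultaneously gives x = 1, y = 8.

x = 1, y = 8, maximum P = 527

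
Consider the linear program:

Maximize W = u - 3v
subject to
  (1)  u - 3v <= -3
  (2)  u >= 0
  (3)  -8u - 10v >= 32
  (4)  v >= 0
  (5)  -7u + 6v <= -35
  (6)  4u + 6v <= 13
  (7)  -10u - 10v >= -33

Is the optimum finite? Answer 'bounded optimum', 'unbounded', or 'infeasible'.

The boundaries 4u + 6v = 13 and -10u - 10v = -33 meet at (17/5, -1/10), but that point violates u - 3v ≤ -3. Every candidate vertex is excluded by some other constraint, so the feasible region is empty.

infeasible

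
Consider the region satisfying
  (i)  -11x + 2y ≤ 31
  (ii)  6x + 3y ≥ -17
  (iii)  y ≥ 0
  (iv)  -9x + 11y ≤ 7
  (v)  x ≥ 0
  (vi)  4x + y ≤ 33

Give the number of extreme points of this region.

Of the 15 pairwise boundary intersections, those satisfying every inequality are:
  (0, 0)
  (33/4, 0)
  (0, 7/11)
  (356/53, 325/53)

4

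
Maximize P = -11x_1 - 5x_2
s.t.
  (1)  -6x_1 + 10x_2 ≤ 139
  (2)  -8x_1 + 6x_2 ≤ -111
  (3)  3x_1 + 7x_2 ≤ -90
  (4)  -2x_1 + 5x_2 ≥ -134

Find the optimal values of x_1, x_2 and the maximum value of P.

x_1 = -249/28, x_2 = -425/14, maximum P = 6989/28

Corner points and P = -11x_1 - 5x_2:
  (237/74, -1053/74) → P = 1329/37
  (-249/28, -425/14) → P = 6989/28
  (488/29, -582/29) → P = -2458/29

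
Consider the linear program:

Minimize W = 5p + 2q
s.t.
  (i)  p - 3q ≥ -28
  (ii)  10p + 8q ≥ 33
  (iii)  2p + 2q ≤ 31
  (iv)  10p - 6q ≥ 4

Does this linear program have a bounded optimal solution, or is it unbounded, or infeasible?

bounded optimum

Extreme points and W = 5p + 2q:
  (23/14, 29/14) → W = 173/14
  (97/16, 151/16) → W = 787/16
The feasible region has finitely many vertices and no improving ray; the minimum is 173/14 at (23/14, 29/14).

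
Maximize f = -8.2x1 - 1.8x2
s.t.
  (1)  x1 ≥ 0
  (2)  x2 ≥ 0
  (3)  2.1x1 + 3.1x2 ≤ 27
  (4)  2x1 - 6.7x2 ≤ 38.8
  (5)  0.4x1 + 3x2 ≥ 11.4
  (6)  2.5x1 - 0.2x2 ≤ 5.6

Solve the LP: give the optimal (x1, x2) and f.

Corner points and f = -8.2x1 - 1.8x2:
  (0, 270/31) → f = -486/31
  (0, 19/5) → f = -171/25
  (2276/817, 5574/817) → f = -143482/4085
  (954/379, 1313/379) → f = -50931/1895

At the optimal vertex, x1 = 0 and 0.4x1 + 3x2 = 11.4.
Solving simultaneously gives x1 = 0, x2 = 19/5.

x1 = 0, x2 = 3.8, maximum f = -6.84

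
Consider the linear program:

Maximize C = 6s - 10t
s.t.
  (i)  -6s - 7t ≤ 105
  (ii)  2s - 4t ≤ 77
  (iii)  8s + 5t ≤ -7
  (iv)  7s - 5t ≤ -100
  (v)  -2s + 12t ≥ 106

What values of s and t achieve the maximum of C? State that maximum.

Vertices and C = 6s - 10t:
  (-1001/43, 213/43) → C = -8136/43
  (-107/15, 751/75) → C = -2144/15
  (-335/37, 271/37) → C = -4720/37
The feasible region is unbounded (it extends along (-7, 6), (-5, 8)), but C strictly decreases along every unbounded feasible direction, so there is no improving ray and the maximum is attained at a vertex.

The optimum lies where 7s - 5t = -100 and -2s + 12t = 106.
Solving simultaneously gives s = -335/37, t = 271/37.

s = -335/37, t = 271/37, maximum C = -4720/37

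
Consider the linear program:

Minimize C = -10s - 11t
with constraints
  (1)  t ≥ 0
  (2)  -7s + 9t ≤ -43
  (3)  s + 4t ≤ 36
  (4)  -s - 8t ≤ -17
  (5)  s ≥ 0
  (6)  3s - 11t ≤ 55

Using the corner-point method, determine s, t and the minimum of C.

s = 616/23, t = 53/23, minimum C = -6743/23

Feasible corners and C = -10s - 11t:
  (17, 0) → C = -170
  (55/3, 0) → C = -550/3
  (496/37, 209/37) → C = -7259/37
  (497/65, 76/65) → C = -5806/65
  (616/23, 53/23) → C = -6743/23

The binding constraints are s + 4t = 36 and 3s - 11t = 55.
Solving simultaneously gives s = 616/23, t = 53/23.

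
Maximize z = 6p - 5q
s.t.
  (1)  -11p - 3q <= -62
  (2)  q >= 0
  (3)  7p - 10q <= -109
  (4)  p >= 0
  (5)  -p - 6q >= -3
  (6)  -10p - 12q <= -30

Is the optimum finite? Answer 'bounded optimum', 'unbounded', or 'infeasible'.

The boundaries -11p - 3q = -62 and 7p - 10q = -109 meet at (293/131, 1633/131), but that point violates -p - 6q ≥ -3. Every candidate vertex is excluded by some other constraint, so the feasible region is empty.

infeasible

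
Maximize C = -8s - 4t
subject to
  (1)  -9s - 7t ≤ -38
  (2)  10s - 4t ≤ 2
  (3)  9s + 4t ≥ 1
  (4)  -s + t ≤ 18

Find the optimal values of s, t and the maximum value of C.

Feasible corners and C = -8s - 4t:
  (83/53, 181/53) → C = -1388/53
  (-145/27, 37/3) → C = -172/27
  (37/3, 91/3) → C = -220
  (-71/13, 163/13) → C = -84/13

The optimum lies where -9s - 7t = -38 and 9s + 4t = 1.
Solving simultaneously gives s = -145/27, t = 37/3.

s = -145/27, t = 37/3, maximum C = -172/27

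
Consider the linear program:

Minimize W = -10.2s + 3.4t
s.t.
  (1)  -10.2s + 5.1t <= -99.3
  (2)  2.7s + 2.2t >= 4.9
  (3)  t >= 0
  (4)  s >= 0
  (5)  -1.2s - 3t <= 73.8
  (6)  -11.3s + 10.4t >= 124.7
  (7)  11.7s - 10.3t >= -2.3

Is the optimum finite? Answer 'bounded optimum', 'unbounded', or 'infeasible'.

unbounded

From the feasible point (126049/529, 143300/529), moving in the direction (10.4, 11.3) keeps every constraint satisfied while W decreases without bound.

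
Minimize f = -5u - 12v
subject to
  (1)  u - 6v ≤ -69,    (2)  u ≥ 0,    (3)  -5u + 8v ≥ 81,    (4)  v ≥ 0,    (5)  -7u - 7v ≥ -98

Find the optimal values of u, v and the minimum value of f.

u = 0, v = 14, minimum f = -168

Corner points and f = -5u - 12v:
  (0, 23/2) → f = -138
  (15/7, 83/7) → f = -153
  (0, 14) → f = -168

The optimum lies where u = 0 and -7u - 7v = -98.
Solving simultaneously gives u = 0, v = 14.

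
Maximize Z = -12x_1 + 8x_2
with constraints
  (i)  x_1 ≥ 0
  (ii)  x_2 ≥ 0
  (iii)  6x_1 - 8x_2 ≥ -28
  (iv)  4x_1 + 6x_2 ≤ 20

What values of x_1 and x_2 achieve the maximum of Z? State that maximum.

Feasible corners and Z = -12x_1 + 8x_2:
  (0, 0) → Z = 0
  (0, 10/3) → Z = 80/3
  (5, 0) → Z = -60

The binding constraints are x_1 = 0 and 4x_1 + 6x_2 = 20.
Solving simultaneously gives x_1 = 0, x_2 = 10/3.

x_1 = 0, x_2 = 10/3, maximum Z = 80/3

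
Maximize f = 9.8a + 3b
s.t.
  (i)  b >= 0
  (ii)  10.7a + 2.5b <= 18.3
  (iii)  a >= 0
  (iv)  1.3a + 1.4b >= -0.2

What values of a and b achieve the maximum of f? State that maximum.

Corner points and f = 9.8a + 3b:
  (183/107, 0) → f = 8967/535
  (0, 0) → f = 0
  (0, 183/25) → f = 549/25

a = 0, b = 7.32, maximum f = 21.96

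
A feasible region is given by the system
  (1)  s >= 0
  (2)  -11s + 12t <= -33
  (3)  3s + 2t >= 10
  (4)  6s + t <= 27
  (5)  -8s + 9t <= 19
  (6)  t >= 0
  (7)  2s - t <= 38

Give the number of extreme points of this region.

The feasible vertices (each the meet of two boundaries and inside every other half-plane) are:
  (93/29, 11/58)
  (357/83, 99/83)
  (10/3, 0)
  (9/2, 0)

4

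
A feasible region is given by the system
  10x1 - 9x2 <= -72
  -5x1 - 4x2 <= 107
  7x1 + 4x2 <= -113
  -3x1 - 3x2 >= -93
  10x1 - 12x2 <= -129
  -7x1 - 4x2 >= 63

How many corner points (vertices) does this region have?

4

Pairwise boundary intersections that survive every other constraint:
  (-231, 262)
  (-18, -17/4)
  (-79, 110)
  (-468/31, -227/124)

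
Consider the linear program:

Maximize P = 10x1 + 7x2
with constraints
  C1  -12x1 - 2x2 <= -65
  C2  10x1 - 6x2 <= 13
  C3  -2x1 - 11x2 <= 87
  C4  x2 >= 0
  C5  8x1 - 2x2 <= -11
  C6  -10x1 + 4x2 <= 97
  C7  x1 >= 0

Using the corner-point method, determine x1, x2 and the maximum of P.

Vertices and P = 10x1 + 7x2:
  (27/10, 163/10) → P = 1411/10
  (33/34, 907/34) → P = 6679/34
  (25/2, 111/2) → P = 1027/2

x1 = 25/2, x2 = 111/2, maximum P = 1027/2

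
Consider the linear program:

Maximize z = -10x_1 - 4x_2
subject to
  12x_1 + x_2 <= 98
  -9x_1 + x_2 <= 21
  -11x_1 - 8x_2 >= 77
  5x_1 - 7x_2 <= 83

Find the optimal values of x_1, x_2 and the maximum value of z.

x_1 = -115/29, x_2 = -426/29, maximum z = 2854/29

Vertices and z = -10x_1 - 4x_2:
  (-245/83, -462/83) → z = 4298/83
  (-115/29, -426/29) → z = 2854/29
  (125/117, -1298/117) → z = 438/13

The binding constraints are -9x_1 + x_2 = 21 and 5x_1 - 7x_2 = 83.
Solving simultaneously gives x_1 = -115/29, x_2 = -426/29.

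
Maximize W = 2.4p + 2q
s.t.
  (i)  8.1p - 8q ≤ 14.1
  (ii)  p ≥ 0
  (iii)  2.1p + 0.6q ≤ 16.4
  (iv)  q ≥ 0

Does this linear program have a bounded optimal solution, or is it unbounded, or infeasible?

Feasible corners and W = 2.4p + 2q:
  (6983/1083, 3441/722) → W = 45137/1805
  (47/27, 0) → W = 188/45
  (0, 82/3) → W = 164/3
  (0, 0) → W = 0
The feasible region has finitely many vertices and no improving ray; the maximum is 164/3 at (0, 82/3).

bounded optimum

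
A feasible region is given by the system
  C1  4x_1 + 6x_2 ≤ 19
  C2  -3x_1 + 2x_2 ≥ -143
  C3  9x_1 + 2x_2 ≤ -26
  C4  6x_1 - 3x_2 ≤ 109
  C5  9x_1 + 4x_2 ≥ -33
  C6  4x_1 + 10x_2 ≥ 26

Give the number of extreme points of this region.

4

Pairwise boundary intersections that survive every other constraint:
  (-97/23, 275/46)
  (-137/19, 303/38)
  (-156/41, 169/41)
  (-217/37, 183/37)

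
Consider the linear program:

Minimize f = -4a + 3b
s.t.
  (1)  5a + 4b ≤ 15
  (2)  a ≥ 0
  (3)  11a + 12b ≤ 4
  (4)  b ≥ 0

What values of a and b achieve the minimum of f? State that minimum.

a = 4/11, b = 0, minimum f = -16/11

Corner points and f = -4a + 3b:
  (0, 1/3) → f = 1
  (0, 0) → f = 0
  (4/11, 0) → f = -16/11

The optimum lies where 11a + 12b = 4 and b = 0.
Solving simultaneously gives a = 4/11, b = 0.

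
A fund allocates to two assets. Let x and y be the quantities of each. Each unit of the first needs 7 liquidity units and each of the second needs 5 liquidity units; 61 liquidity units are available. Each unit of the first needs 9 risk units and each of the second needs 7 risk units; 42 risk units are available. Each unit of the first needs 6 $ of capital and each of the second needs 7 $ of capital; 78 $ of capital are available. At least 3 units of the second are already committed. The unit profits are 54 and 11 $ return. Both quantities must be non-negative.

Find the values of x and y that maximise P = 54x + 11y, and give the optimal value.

Extreme points and P = 54x + 11y:
  (0, 6) → P = 66
  (0, 3) → P = 33
  (7/3, 3) → P = 159

x = 7/3, y = 3, maximum P = 159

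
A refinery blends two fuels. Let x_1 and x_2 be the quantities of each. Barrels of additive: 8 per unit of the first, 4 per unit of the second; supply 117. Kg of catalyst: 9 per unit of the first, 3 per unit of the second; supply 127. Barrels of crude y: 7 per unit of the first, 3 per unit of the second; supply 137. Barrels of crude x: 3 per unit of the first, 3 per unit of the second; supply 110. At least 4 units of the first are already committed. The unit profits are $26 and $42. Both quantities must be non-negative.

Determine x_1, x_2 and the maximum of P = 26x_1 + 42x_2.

x_1 = 4, x_2 = 85/4, maximum P = 1993/2

Extreme points and P = 26x_1 + 42x_2:
  (127/9, 0) → P = 3302/9
  (4, 0) → P = 104
  (157/12, 37/12) → P = 1409/3
  (4, 85/4) → P = 1993/2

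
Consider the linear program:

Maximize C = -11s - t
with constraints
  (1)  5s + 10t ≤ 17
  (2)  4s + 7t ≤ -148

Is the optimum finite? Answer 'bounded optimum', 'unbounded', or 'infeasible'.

unbounded

From the feasible point (-1599/5, 808/5), moving in the direction (-10, 5) keeps every constraint satisfied while C increases without bound.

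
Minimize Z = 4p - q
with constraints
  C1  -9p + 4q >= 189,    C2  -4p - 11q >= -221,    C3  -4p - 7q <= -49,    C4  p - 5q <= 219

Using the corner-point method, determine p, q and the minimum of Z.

Feasible corners and Z = 4p - q:
  (-239/23, 549/23) → Z = -1505/23
  (-1127/79, 1197/79) → Z = -5705/79
  (-63, 43) → Z = -295

p = -63, q = 43, minimum Z = -295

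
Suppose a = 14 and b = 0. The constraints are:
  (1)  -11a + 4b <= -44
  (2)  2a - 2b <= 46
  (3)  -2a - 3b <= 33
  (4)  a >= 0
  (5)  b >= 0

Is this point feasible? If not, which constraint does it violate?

feasible

(1): -154 ≤ -44 ✓
(2): 28 ≤ 46 ✓
(3): -28 ≤ 33 ✓
(4): 14 ≥ 0 ✓
(5): 0 ≥ 0 ✓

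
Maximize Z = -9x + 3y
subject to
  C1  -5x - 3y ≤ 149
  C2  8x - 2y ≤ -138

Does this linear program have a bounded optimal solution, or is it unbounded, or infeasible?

From the feasible point (-356/17, -251/17), moving in the direction (-3, 5) keeps every constraint satisfied while Z increases without bound.

unbounded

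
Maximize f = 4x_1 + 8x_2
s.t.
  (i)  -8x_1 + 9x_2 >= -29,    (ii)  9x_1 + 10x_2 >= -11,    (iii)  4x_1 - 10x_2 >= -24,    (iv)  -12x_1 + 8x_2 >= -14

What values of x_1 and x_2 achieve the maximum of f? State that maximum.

x_1 = 83/22, x_2 = 43/11, maximum f = 510/11

Corner points and f = 4x_1 + 8x_2:
  (-35/13, 86/65) → f = -12/65
  (13/48, -43/32) → f = -29/3
  (83/22, 43/11) → f = 510/11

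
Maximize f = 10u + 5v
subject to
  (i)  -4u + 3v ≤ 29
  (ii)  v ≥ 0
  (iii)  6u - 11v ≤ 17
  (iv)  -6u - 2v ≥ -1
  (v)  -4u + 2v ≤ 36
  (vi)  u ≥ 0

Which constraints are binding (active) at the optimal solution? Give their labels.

Corner points and f = 10u + 5v:
  (1/6, 0) → f = 5/3
  (0, 0) → f = 0
  (0, 1/2) → f = 5/2

The maximum is at (0, 1/2). Substituting into each constraint, equality holds for (iv) and (vi); the remaining constraints have slack.

(iv) and (vi)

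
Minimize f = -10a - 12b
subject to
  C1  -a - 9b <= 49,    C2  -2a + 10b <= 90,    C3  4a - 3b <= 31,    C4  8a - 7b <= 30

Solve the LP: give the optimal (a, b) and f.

At the optimal vertex, -2a + 10b = 90 and 8a - 7b = 30.
Solving simultaneously gives a = 155/11, b = 130/11.

a = 155/11, b = 130/11, minimum f = -3110/11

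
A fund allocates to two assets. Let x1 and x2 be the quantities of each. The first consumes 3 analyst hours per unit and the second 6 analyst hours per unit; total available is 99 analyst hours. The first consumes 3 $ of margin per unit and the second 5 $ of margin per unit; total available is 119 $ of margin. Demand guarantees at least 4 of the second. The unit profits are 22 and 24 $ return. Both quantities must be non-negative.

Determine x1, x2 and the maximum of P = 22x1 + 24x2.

Extreme points and P = 22x1 + 24x2:
  (0, 33/2) → P = 396
  (0, 4) → P = 96
  (25, 4) → P = 646

The optimum lies where 3x1 + 6x2 = 99 and x2 = 4.
Solving simultaneously gives x1 = 25, x2 = 4.

x1 = 25, x2 = 4, maximum P = 646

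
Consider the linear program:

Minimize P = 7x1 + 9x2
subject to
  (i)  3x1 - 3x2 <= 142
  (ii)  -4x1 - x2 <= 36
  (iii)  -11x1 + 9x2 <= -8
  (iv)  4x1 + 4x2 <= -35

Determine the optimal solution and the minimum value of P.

Corner points and P = 7x1 + 9x2:
  (34/15, -676/15) → P = -5846/15
  (463/24, -673/24) → P = -352/3
  (-316/47, -428/47) → P = -6064/47
  (-283/80, -417/80) → P = -2867/40

x1 = 34/15, x2 = -676/15, minimum P = -5846/15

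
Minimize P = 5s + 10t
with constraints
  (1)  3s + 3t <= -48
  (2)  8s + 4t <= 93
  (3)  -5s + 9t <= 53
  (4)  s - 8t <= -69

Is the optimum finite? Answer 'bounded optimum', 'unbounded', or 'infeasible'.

The boundaries 3s + 3t = -48 and 8s + 4t = 93 meet at (157/4, -221/4), but that point violates s - 8t ≤ -69. Every candidate vertex is excluded by some other constraint, so the feasible region is empty.

infeasible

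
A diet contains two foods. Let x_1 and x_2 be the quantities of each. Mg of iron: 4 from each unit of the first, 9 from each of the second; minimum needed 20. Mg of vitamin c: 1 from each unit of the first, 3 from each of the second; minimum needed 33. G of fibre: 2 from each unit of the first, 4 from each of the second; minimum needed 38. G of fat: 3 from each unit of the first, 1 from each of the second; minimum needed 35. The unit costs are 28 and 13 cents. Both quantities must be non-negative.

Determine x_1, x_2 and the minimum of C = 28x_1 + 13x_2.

x_1 = 9, x_2 = 8, minimum C = 356

Extreme points and C = 28x_1 + 13x_2:
  (0, 35) → C = 455
  (33, 0) → C = 924
  (9, 8) → C = 356
The feasible region is unbounded (it extends along (0, 1), (1, 0)), but C strictly increases along every unbounded feasible direction, so there is no improving ray and the minimum is attained at a vertex.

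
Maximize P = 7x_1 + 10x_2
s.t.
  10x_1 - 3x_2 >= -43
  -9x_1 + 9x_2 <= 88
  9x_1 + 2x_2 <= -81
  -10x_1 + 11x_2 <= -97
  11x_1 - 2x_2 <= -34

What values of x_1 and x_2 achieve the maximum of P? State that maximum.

x_1 = -41/7, x_2 = -99/7, maximum P = -1277/7

Extreme points and P = 7x_1 + 10x_2:
  (-191/20, -35/2) → P = -4837/20
  (-41/7, -99/7) → P = -1277/7
  (-23/4, -117/8) → P = -373/2
The feasible region is unbounded (it extends along (-2, -11), (-3, -10)), but P strictly decreases along every unbounded feasible direction, so there is no improving ray and the maximum is attained at a vertex.

The optimum lies where 9x_1 + 2x_2 = -81 and -10x_1 + 11x_2 = -97.
Solving simultaneously gives x_1 = -41/7, x_2 = -99/7.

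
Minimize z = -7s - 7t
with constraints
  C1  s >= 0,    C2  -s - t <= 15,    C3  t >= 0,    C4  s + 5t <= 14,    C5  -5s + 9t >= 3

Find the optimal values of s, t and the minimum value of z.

s = 111/34, t = 73/34, minimum z = -644/17

Vertices and z = -7s - 7t:
  (0, 14/5) → z = -98/5
  (0, 1/3) → z = -7/3
  (111/34, 73/34) → z = -644/17

The binding constraints are s + 5t = 14 and -5s + 9t = 3.
Solving simultaneously gives s = 111/34, t = 73/34.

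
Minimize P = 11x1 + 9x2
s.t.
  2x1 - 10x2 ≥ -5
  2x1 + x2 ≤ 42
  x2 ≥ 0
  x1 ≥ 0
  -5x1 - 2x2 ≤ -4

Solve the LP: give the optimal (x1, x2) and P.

Vertices and P = 11x1 + 9x2:
  (415/22, 47/11) → P = 5411/22
  (5/9, 11/18) → P = 209/18
  (21, 0) → P = 231
  (4/5, 0) → P = 44/5

At the optimal vertex, x2 = 0 and -5x1 - 2x2 = -4.
Solving simultaneously gives x1 = 4/5, x2 = 0.

x1 = 4/5, x2 = 0, minimum P = 44/5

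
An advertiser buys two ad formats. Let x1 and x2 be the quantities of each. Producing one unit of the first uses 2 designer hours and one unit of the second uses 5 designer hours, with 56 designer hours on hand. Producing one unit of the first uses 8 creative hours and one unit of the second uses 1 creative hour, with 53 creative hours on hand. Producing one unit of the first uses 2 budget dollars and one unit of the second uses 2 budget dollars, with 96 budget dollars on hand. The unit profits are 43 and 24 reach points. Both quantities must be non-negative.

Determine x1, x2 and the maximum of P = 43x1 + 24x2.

x1 = 11/2, x2 = 9, maximum P = 905/2

The binding constraints are 2x1 + 5x2 = 56 and 8x1 + x2 = 53.
Solving simultaneously gives x1 = 11/2, x2 = 9.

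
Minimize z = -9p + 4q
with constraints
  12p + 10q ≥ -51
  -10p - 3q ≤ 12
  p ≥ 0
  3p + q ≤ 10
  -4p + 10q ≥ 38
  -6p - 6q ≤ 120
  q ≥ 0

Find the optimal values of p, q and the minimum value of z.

p = 31/17, q = 77/17, minimum z = 29/17

Corner points and z = -9p + 4q:
  (0, 10) → z = 40
  (0, 19/5) → z = 76/5
  (31/17, 77/17) → z = 29/17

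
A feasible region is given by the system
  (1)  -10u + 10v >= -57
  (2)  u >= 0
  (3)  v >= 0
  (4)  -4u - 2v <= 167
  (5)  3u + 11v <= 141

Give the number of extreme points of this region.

4

Intersecting each pair of boundary lines and keeping only the points that satisfy every inequality leaves:
  (57/10, 0)
  (291/20, 177/20)
  (0, 0)
  (0, 141/11)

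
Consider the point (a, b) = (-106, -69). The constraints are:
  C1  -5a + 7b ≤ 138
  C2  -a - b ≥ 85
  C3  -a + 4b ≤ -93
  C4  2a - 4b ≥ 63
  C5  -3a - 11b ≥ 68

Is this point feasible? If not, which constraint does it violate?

feasible

C1: 47 ≤ 138 ✓
C2: 175 ≥ 85 ✓
C3: -170 ≤ -93 ✓
C4: 64 ≥ 63 ✓
C5: 1077 ≥ 68 ✓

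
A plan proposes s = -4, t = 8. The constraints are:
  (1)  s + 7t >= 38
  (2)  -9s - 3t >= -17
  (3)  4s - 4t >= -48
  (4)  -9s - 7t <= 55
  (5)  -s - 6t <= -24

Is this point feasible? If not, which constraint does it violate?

feasible

(1): 52 ≥ 38 ✓
(2): 12 ≥ -17 ✓
(3): -48 ≥ -48 ✓
(4): -20 ≤ 55 ✓
(5): -44 ≤ -24 ✓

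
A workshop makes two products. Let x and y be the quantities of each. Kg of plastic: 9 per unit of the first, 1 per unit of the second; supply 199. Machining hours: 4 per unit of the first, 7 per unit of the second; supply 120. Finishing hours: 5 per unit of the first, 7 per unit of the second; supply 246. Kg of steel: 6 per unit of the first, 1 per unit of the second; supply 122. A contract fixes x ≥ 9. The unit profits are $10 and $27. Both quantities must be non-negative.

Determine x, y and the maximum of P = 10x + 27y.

Feasible corners and P = 10x + 27y:
  (61/3, 0) → P = 610/3
  (9, 0) → P = 90
  (367/19, 116/19) → P = 358
  (9, 12) → P = 414

x = 9, y = 12, maximum P = 414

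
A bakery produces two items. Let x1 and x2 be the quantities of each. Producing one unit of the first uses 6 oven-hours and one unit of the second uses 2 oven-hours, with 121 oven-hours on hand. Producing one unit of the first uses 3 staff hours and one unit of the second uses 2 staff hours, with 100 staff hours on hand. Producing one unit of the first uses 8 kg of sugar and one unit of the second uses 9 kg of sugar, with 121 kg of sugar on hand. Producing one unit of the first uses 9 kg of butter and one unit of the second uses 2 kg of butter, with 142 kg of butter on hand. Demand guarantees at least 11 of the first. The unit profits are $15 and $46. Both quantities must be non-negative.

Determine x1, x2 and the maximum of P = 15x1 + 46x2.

Feasible corners and P = 15x1 + 46x2:
  (121/8, 0) → P = 1815/8
  (11, 0) → P = 165
  (11, 11/3) → P = 1001/3

x1 = 11, x2 = 11/3, maximum P = 1001/3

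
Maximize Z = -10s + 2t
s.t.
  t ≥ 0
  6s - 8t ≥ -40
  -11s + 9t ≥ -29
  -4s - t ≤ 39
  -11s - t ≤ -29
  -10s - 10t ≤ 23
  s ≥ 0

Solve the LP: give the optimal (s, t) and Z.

Extreme points and Z = -10s + 2t:
  (29/11, 0) → Z = -290/11
  (296/17, 307/17) → Z = -138
  (96/47, 307/47) → Z = -346/47

s = 96/47, t = 307/47, maximum Z = -346/47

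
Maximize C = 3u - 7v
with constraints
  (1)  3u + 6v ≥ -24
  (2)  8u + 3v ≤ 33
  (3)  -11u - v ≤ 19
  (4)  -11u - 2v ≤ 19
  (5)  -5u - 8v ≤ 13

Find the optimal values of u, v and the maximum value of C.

Vertices and C = 3u - 7v:
  (-18/5, 103/5) → C = -155
  (303/49, -269/49) → C = 2792/49
  (-19/11, 0) → C = -57/11
  (-21/13, -8/13) → C = -7/13

u = 303/49, v = -269/49, maximum C = 2792/49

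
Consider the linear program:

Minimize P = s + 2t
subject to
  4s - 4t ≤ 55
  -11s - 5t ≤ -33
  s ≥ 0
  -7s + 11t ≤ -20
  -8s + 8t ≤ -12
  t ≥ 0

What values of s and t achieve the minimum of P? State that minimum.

Corner points and P = s + 2t:
  (525/16, 305/16) → P = 1135/16
  (55/4, 0) → P = 55/4
  (463/156, 11/156) → P = 485/156
  (3, 0) → P = 3

The binding constraints are -11s - 5t = -33 and t = 0.
Solving simultaneously gives s = 3, t = 0.

s = 3, t = 0, minimum P = 3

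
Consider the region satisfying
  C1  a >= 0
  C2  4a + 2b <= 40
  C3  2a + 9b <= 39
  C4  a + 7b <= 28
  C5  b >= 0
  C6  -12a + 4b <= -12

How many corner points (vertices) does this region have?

The feasible vertices (each the meet of two boundaries and inside every other half-plane) are:
  (141/16, 19/8)
  (10, 0)
  (21/5, 17/5)
  (49/22, 81/22)
  (1, 0)

5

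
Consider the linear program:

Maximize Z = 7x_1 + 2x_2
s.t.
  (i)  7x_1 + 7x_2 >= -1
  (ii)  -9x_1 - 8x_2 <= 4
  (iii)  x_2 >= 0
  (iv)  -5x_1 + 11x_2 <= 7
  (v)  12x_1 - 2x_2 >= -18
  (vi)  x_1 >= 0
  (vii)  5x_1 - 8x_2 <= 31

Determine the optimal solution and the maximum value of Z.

Vertices and Z = 7x_1 + 2x_2:
  (0, 0) → Z = 0
  (31/5, 0) → Z = 217/5
  (0, 7/11) → Z = 14/11
  (397/15, 38/3) → Z = 1053/5

The optimum lies where -5x_1 + 11x_2 = 7 and 5x_1 - 8x_2 = 31.
Solving simultaneously gives x_1 = 397/15, x_2 = 38/3.

x_1 = 397/15, x_2 = 38/3, maximum Z = 1053/5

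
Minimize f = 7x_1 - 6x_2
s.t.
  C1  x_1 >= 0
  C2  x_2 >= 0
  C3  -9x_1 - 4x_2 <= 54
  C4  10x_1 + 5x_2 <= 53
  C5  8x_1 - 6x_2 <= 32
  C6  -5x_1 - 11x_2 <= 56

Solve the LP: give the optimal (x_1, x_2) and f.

Corner points and f = 7x_1 - 6x_2:
  (0, 0) → f = 0
  (0, 53/5) → f = -318/5
  (4, 0) → f = 28
  (239/50, 26/25) → f = 1361/50

x_1 = 0, x_2 = 53/5, minimum f = -318/5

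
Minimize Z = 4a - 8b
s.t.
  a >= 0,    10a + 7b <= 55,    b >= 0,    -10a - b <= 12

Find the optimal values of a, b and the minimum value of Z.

Corner points and Z = 4a - 8b:
  (0, 55/7) → Z = -440/7
  (0, 0) → Z = 0
  (11/2, 0) → Z = 22

The optimum lies where a = 0 and 10a + 7b = 55.
Solving simultaneously gives a = 0, b = 55/7.

a = 0, b = 55/7, minimum Z = -440/7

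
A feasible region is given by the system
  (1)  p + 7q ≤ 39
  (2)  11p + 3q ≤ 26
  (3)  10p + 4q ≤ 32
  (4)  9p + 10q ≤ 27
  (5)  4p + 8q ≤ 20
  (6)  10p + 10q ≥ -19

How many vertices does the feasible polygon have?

Intersecting each pair of boundary lines and keeping only the points that satisfy every inequality leaves:
  (-43/5, 34/5)
  (-523/60, 409/60)
  (179/83, 63/83)
  (317/80, -469/80)
  (1/2, 9/4)

5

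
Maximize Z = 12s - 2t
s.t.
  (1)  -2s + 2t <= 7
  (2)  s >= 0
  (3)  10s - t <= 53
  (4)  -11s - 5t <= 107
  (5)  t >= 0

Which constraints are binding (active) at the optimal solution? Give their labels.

(3) and (5)

Corner points and Z = 12s - 2t:
  (0, 7/2) → Z = -7
  (113/18, 88/9) → Z = 502/9
  (0, 0) → Z = 0
  (53/10, 0) → Z = 318/5

The maximum is at (53/10, 0). Substituting into each constraint, equality holds for (3) and (5); the remaining constraints have slack.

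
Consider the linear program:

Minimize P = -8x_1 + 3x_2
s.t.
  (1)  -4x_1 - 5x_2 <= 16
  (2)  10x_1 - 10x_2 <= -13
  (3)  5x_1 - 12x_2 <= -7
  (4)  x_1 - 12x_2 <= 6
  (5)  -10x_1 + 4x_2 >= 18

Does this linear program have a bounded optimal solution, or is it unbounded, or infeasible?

From the feasible point (-227/73, -52/73), moving in the direction (4, 10) keeps every constraint satisfied while P decreases without bound.

unbounded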